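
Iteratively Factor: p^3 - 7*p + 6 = (p - 1)*(p^2 + p - 6) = (p - 1)*(p + 3)*(p - 2)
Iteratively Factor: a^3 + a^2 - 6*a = (a + 3)*(a^2 - 2*a) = a*(a + 3)*(a - 2)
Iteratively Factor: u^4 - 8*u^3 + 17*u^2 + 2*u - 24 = (u - 3)*(u^3 - 5*u^2 + 2*u + 8) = (u - 4)*(u - 3)*(u^2 - u - 2) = (u - 4)*(u - 3)*(u - 2)*(u + 1)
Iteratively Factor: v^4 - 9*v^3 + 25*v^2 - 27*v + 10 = (v - 2)*(v^3 - 7*v^2 + 11*v - 5) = (v - 5)*(v - 2)*(v^2 - 2*v + 1) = (v - 5)*(v - 2)*(v - 1)*(v - 1)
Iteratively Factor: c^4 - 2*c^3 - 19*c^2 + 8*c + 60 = (c + 3)*(c^3 - 5*c^2 - 4*c + 20) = (c + 2)*(c + 3)*(c^2 - 7*c + 10) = (c - 5)*(c + 2)*(c + 3)*(c - 2)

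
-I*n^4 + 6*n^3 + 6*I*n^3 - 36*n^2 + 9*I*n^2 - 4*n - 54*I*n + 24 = (n - 6)*(n + I)*(n + 4*I)*(-I*n + 1)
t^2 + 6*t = t*(t + 6)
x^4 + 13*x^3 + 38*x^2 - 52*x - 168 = (x - 2)*(x + 2)*(x + 6)*(x + 7)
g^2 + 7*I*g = g*(g + 7*I)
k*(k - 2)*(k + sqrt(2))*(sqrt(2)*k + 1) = sqrt(2)*k^4 - 2*sqrt(2)*k^3 + 3*k^3 - 6*k^2 + sqrt(2)*k^2 - 2*sqrt(2)*k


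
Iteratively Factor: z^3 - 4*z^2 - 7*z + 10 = (z - 1)*(z^2 - 3*z - 10) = (z - 5)*(z - 1)*(z + 2)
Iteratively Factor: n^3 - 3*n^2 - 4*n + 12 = (n + 2)*(n^2 - 5*n + 6) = (n - 3)*(n + 2)*(n - 2)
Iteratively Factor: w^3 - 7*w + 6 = (w - 1)*(w^2 + w - 6) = (w - 2)*(w - 1)*(w + 3)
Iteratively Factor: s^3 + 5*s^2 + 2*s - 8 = (s - 1)*(s^2 + 6*s + 8) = (s - 1)*(s + 2)*(s + 4)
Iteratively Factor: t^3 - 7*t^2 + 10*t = (t - 2)*(t^2 - 5*t) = t*(t - 2)*(t - 5)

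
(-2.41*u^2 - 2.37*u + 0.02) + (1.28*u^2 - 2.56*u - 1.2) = -1.13*u^2 - 4.93*u - 1.18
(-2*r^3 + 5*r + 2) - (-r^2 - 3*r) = -2*r^3 + r^2 + 8*r + 2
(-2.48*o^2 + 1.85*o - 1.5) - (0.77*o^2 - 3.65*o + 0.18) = -3.25*o^2 + 5.5*o - 1.68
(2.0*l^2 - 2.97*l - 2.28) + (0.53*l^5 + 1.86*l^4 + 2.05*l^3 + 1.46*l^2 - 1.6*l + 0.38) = 0.53*l^5 + 1.86*l^4 + 2.05*l^3 + 3.46*l^2 - 4.57*l - 1.9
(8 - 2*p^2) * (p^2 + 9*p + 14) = -2*p^4 - 18*p^3 - 20*p^2 + 72*p + 112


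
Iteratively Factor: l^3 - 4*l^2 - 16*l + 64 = (l - 4)*(l^2 - 16) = (l - 4)^2*(l + 4)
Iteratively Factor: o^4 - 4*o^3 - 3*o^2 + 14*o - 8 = (o - 4)*(o^3 - 3*o + 2) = (o - 4)*(o + 2)*(o^2 - 2*o + 1) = (o - 4)*(o - 1)*(o + 2)*(o - 1)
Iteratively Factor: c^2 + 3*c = (c)*(c + 3)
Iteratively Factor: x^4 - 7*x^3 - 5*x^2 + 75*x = (x - 5)*(x^3 - 2*x^2 - 15*x) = (x - 5)^2*(x^2 + 3*x) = (x - 5)^2*(x + 3)*(x)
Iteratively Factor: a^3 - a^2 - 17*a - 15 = (a + 1)*(a^2 - 2*a - 15) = (a - 5)*(a + 1)*(a + 3)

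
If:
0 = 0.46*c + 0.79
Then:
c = -1.72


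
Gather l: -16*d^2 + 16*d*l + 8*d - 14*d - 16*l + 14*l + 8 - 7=-16*d^2 - 6*d + l*(16*d - 2) + 1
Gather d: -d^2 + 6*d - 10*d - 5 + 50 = -d^2 - 4*d + 45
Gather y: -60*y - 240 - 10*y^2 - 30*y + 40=-10*y^2 - 90*y - 200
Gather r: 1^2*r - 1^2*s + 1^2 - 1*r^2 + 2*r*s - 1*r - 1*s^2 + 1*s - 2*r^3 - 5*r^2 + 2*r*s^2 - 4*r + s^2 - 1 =-2*r^3 - 6*r^2 + r*(2*s^2 + 2*s - 4)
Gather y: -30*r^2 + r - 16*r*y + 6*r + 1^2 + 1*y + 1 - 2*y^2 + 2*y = -30*r^2 + 7*r - 2*y^2 + y*(3 - 16*r) + 2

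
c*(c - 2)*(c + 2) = c^3 - 4*c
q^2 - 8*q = q*(q - 8)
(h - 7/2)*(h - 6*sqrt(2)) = h^2 - 6*sqrt(2)*h - 7*h/2 + 21*sqrt(2)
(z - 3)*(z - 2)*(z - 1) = z^3 - 6*z^2 + 11*z - 6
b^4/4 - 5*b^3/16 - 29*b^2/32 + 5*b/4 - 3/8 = (b/4 + 1/2)*(b - 2)*(b - 3/4)*(b - 1/2)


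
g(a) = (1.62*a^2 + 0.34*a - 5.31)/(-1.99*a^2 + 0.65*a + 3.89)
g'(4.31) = 0.00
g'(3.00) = -0.04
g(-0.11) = -1.40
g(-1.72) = 0.35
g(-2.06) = -0.15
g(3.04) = -0.85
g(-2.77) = -0.47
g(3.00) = -0.85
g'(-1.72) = 2.53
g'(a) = (3.24*a + 0.34)/(-1.99*a^2 + 0.65*a + 3.89) + (3.98*a - 0.65)*(1.62*a^2 + 0.34*a - 5.31)/(-1.99*a^2 + 0.65*a + 3.89)^2 = (1.7296*a^2 - 8.5302*a + 4.7741)/(3.9601*a^4 - 2.587*a^3 - 15.0597*a^2 + 5.057*a + 15.1321)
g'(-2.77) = 0.24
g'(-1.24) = 30815.45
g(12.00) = -0.84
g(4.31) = -0.87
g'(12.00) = 0.00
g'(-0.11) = 0.40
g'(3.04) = -0.03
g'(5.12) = 0.00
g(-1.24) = -134.05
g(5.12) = -0.87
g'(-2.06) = 0.85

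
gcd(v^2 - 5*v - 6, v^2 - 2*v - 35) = 1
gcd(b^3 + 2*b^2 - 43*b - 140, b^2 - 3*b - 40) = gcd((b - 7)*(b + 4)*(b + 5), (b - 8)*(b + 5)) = b + 5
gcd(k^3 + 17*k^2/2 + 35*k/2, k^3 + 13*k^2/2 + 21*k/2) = k^2 + 7*k/2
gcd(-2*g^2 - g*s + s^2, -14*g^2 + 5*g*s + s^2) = -2*g + s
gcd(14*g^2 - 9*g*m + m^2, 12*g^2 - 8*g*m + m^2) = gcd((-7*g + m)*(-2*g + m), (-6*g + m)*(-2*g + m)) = 2*g - m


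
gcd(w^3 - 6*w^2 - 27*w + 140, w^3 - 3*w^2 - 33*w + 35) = w^2 - 2*w - 35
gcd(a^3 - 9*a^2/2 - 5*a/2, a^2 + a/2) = a^2 + a/2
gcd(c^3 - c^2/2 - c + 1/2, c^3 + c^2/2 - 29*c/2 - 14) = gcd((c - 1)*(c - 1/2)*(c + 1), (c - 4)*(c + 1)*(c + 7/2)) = c + 1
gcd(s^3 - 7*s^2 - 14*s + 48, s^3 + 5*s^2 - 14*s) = s - 2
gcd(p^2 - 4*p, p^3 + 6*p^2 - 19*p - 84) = p - 4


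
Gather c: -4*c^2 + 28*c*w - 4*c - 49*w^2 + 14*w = -4*c^2 + c*(28*w - 4) - 49*w^2 + 14*w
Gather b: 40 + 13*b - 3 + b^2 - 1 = b^2 + 13*b + 36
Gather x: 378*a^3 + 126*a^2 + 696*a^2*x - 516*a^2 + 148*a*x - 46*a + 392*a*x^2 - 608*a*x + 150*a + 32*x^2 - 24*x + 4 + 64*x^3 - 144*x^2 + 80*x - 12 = 378*a^3 - 390*a^2 + 104*a + 64*x^3 + x^2*(392*a - 112) + x*(696*a^2 - 460*a + 56) - 8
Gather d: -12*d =-12*d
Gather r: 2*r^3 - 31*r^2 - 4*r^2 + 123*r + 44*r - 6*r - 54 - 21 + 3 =2*r^3 - 35*r^2 + 161*r - 72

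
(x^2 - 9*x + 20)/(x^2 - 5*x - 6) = (-x^2 + 9*x - 20)/(-x^2 + 5*x + 6)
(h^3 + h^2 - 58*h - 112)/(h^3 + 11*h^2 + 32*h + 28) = (h - 8)/(h + 2)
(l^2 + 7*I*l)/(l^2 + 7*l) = (l + 7*I)/(l + 7)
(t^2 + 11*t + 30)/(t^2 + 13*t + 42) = (t + 5)/(t + 7)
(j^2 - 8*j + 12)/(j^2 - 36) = (j - 2)/(j + 6)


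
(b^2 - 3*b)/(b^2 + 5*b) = (b - 3)/(b + 5)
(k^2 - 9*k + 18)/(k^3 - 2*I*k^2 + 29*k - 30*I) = (k^2 - 9*k + 18)/(k^3 - 2*I*k^2 + 29*k - 30*I)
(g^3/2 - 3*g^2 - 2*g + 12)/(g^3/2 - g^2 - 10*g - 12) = (g - 2)/(g + 2)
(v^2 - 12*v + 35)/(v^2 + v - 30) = (v - 7)/(v + 6)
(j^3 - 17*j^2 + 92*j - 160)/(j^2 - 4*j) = j - 13 + 40/j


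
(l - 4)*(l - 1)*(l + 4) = l^3 - l^2 - 16*l + 16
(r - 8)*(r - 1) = r^2 - 9*r + 8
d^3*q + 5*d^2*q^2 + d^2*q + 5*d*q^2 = d*(d + 5*q)*(d*q + q)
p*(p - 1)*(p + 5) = p^3 + 4*p^2 - 5*p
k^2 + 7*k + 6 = (k + 1)*(k + 6)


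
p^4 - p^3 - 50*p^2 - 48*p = p*(p - 8)*(p + 1)*(p + 6)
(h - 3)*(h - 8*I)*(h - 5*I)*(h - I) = h^4 - 3*h^3 - 14*I*h^3 - 53*h^2 + 42*I*h^2 + 159*h + 40*I*h - 120*I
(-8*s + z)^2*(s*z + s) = 64*s^3*z + 64*s^3 - 16*s^2*z^2 - 16*s^2*z + s*z^3 + s*z^2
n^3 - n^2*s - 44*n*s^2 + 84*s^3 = (n - 6*s)*(n - 2*s)*(n + 7*s)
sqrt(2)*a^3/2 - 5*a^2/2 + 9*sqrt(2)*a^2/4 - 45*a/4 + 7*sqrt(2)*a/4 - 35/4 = (a + 7/2)*(a - 5*sqrt(2)/2)*(sqrt(2)*a/2 + sqrt(2)/2)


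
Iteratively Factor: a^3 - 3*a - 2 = (a + 1)*(a^2 - a - 2) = (a + 1)^2*(a - 2)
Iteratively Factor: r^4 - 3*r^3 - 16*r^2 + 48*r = (r - 4)*(r^3 + r^2 - 12*r) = r*(r - 4)*(r^2 + r - 12) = r*(r - 4)*(r + 4)*(r - 3)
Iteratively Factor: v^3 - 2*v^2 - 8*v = (v - 4)*(v^2 + 2*v) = v*(v - 4)*(v + 2)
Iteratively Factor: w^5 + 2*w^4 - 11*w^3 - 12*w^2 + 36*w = (w)*(w^4 + 2*w^3 - 11*w^2 - 12*w + 36) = w*(w + 3)*(w^3 - w^2 - 8*w + 12) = w*(w - 2)*(w + 3)*(w^2 + w - 6) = w*(w - 2)*(w + 3)^2*(w - 2)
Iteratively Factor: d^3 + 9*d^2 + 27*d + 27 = (d + 3)*(d^2 + 6*d + 9) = (d + 3)^2*(d + 3)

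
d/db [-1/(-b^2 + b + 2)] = (1 - 2*b)/(-b^2 + b + 2)^2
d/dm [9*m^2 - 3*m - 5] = 18*m - 3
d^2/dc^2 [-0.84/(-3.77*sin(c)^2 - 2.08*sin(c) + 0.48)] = (-47.755344*sin(c)^4 - 19.760832*sin(c)^3 + 61.918584*sin(c)^2 + 38.683008*sin(c) + 10.30848)/(3.77*sin(c)^2 + 2.08*sin(c) - 0.48)^3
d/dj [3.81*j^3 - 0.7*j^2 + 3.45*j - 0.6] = 11.43*j^2 - 1.4*j + 3.45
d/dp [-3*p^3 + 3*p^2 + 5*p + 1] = -9*p^2 + 6*p + 5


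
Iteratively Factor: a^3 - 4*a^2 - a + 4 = (a + 1)*(a^2 - 5*a + 4) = (a - 4)*(a + 1)*(a - 1)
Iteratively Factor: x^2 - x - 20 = (x + 4)*(x - 5)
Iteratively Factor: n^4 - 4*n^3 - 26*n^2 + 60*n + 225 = (n - 5)*(n^3 + n^2 - 21*n - 45) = (n - 5)*(n + 3)*(n^2 - 2*n - 15) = (n - 5)^2*(n + 3)*(n + 3)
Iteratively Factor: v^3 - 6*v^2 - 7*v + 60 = (v - 4)*(v^2 - 2*v - 15) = (v - 5)*(v - 4)*(v + 3)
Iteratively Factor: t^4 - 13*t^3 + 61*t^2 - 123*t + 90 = (t - 2)*(t^3 - 11*t^2 + 39*t - 45) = (t - 5)*(t - 2)*(t^2 - 6*t + 9) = (t - 5)*(t - 3)*(t - 2)*(t - 3)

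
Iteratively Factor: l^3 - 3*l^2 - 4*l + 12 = (l - 2)*(l^2 - l - 6) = (l - 3)*(l - 2)*(l + 2)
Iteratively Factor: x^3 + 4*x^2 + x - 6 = (x - 1)*(x^2 + 5*x + 6) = (x - 1)*(x + 2)*(x + 3)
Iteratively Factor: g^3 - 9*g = (g + 3)*(g^2 - 3*g) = (g - 3)*(g + 3)*(g)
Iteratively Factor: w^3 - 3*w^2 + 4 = (w - 2)*(w^2 - w - 2) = (w - 2)^2*(w + 1)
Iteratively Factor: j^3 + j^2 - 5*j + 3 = (j - 1)*(j^2 + 2*j - 3) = (j - 1)*(j + 3)*(j - 1)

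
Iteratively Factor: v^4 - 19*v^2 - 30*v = (v + 2)*(v^3 - 2*v^2 - 15*v) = v*(v + 2)*(v^2 - 2*v - 15) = v*(v - 5)*(v + 2)*(v + 3)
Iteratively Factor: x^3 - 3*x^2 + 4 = (x - 2)*(x^2 - x - 2) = (x - 2)^2*(x + 1)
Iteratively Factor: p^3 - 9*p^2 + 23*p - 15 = (p - 1)*(p^2 - 8*p + 15) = (p - 5)*(p - 1)*(p - 3)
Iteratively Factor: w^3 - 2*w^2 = (w)*(w^2 - 2*w) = w^2*(w - 2)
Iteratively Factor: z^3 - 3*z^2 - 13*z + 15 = (z + 3)*(z^2 - 6*z + 5) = (z - 5)*(z + 3)*(z - 1)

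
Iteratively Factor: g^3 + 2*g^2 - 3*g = (g + 3)*(g^2 - g) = (g - 1)*(g + 3)*(g)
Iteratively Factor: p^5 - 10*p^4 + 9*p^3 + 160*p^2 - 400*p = (p - 5)*(p^4 - 5*p^3 - 16*p^2 + 80*p) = (p - 5)*(p - 4)*(p^3 - p^2 - 20*p) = (p - 5)^2*(p - 4)*(p^2 + 4*p) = p*(p - 5)^2*(p - 4)*(p + 4)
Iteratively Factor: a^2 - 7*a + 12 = (a - 3)*(a - 4)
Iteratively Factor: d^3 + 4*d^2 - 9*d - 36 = (d + 3)*(d^2 + d - 12) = (d + 3)*(d + 4)*(d - 3)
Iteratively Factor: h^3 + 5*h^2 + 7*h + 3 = (h + 3)*(h^2 + 2*h + 1) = (h + 1)*(h + 3)*(h + 1)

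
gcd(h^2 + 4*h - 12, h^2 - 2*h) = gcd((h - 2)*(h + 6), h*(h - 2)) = h - 2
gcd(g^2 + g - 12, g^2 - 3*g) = g - 3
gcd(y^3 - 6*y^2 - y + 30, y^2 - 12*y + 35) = y - 5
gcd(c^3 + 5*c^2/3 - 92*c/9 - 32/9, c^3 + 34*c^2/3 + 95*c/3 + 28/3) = c^2 + 13*c/3 + 4/3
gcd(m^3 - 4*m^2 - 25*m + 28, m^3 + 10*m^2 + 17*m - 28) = m^2 + 3*m - 4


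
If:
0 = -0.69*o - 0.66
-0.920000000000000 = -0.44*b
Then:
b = 2.09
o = -0.96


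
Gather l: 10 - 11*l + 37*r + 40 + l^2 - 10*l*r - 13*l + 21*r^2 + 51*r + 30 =l^2 + l*(-10*r - 24) + 21*r^2 + 88*r + 80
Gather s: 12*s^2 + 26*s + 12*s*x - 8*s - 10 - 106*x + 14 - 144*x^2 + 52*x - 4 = 12*s^2 + s*(12*x + 18) - 144*x^2 - 54*x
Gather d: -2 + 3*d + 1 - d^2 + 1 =-d^2 + 3*d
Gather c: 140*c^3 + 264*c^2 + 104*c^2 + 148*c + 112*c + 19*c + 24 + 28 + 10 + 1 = 140*c^3 + 368*c^2 + 279*c + 63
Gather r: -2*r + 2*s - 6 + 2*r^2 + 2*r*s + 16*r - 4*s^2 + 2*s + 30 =2*r^2 + r*(2*s + 14) - 4*s^2 + 4*s + 24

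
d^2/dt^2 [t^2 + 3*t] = 2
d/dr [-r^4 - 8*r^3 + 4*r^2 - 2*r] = -4*r^3 - 24*r^2 + 8*r - 2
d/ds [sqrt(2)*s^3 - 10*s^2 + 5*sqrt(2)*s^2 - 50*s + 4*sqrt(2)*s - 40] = 3*sqrt(2)*s^2 - 20*s + 10*sqrt(2)*s - 50 + 4*sqrt(2)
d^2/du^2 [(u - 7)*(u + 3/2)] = 2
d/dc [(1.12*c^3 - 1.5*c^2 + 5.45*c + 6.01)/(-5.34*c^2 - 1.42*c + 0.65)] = (-5.9808*c^4 - 3.1808*c^3 + 33.417*c^2 + 62.2368*c + 12.0767)/(28.5156*c^4 + 15.1656*c^3 - 4.9256*c^2 - 1.846*c + 0.4225)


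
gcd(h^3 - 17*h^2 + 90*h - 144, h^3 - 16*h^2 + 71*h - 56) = h - 8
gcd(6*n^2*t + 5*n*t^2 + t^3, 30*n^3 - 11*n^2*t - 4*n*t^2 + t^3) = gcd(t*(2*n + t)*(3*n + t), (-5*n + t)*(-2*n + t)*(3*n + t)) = 3*n + t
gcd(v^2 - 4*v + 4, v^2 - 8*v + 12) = v - 2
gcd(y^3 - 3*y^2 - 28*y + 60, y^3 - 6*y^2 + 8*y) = y - 2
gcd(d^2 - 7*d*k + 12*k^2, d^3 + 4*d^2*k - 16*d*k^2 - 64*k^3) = d - 4*k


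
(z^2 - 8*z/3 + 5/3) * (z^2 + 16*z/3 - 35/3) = z^4 + 8*z^3/3 - 218*z^2/9 + 40*z - 175/9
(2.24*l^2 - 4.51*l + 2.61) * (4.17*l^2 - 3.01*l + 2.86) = 9.3408*l^4 - 25.5491*l^3 + 30.8652*l^2 - 20.7547*l + 7.4646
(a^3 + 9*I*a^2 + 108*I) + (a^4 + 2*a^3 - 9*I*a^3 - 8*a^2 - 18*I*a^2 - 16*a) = a^4 + 3*a^3 - 9*I*a^3 - 8*a^2 - 9*I*a^2 - 16*a + 108*I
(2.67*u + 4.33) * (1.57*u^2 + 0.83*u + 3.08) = 4.1919*u^3 + 9.0142*u^2 + 11.8175*u + 13.3364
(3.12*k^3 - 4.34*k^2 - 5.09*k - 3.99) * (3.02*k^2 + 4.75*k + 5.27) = 9.4224*k^5 + 1.7132*k^4 - 19.5444*k^3 - 59.0991*k^2 - 45.7768*k - 21.0273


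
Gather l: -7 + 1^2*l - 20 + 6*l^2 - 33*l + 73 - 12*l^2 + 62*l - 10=-6*l^2 + 30*l + 36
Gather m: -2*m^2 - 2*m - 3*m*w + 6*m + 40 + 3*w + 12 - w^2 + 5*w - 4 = -2*m^2 + m*(4 - 3*w) - w^2 + 8*w + 48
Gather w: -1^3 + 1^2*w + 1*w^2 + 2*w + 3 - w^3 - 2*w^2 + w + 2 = -w^3 - w^2 + 4*w + 4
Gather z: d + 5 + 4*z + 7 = d + 4*z + 12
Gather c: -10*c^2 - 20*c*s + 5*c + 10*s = -10*c^2 + c*(5 - 20*s) + 10*s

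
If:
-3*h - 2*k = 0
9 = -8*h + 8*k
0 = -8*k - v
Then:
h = -9/20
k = 27/40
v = -27/5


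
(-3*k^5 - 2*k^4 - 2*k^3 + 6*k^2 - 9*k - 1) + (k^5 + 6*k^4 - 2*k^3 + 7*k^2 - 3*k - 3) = -2*k^5 + 4*k^4 - 4*k^3 + 13*k^2 - 12*k - 4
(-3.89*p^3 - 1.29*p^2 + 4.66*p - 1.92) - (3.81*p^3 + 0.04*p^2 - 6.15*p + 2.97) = -7.7*p^3 - 1.33*p^2 + 10.81*p - 4.89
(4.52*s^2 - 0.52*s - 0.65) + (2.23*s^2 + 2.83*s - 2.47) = 6.75*s^2 + 2.31*s - 3.12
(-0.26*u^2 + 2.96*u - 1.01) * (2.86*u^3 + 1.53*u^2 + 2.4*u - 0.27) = -0.7436*u^5 + 8.0678*u^4 + 1.0162*u^3 + 5.6289*u^2 - 3.2232*u + 0.2727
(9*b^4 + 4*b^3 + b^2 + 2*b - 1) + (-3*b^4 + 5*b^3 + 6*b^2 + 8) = 6*b^4 + 9*b^3 + 7*b^2 + 2*b + 7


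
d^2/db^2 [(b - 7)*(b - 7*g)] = 2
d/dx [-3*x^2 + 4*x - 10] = 4 - 6*x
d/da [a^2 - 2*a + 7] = 2*a - 2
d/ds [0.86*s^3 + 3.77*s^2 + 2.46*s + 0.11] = 2.58*s^2 + 7.54*s + 2.46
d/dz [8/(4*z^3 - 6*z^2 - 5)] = 96*z*(1 - z)/(-4*z^3 + 6*z^2 + 5)^2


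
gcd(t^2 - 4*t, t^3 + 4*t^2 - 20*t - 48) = t - 4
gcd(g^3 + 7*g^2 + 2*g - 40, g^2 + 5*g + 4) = g + 4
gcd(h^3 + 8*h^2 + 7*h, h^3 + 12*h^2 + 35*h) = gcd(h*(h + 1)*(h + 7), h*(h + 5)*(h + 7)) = h^2 + 7*h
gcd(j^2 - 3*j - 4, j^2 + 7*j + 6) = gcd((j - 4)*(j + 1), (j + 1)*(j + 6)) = j + 1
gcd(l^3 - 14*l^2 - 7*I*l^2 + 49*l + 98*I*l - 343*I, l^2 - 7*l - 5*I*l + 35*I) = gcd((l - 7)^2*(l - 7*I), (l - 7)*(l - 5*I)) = l - 7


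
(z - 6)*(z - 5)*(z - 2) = z^3 - 13*z^2 + 52*z - 60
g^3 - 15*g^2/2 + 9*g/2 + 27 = (g - 6)*(g - 3)*(g + 3/2)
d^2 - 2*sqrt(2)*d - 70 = (d - 7*sqrt(2))*(d + 5*sqrt(2))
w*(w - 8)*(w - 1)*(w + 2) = w^4 - 7*w^3 - 10*w^2 + 16*w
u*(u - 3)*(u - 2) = u^3 - 5*u^2 + 6*u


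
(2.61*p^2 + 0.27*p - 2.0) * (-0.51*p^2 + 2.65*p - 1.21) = -1.3311*p^4 + 6.7788*p^3 - 1.4226*p^2 - 5.6267*p + 2.42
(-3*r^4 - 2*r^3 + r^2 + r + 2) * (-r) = 3*r^5 + 2*r^4 - r^3 - r^2 - 2*r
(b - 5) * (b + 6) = b^2 + b - 30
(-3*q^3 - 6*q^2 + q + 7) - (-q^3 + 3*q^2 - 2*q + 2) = -2*q^3 - 9*q^2 + 3*q + 5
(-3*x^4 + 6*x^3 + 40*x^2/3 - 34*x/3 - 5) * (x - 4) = -3*x^5 + 18*x^4 - 32*x^3/3 - 194*x^2/3 + 121*x/3 + 20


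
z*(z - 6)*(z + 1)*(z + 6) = z^4 + z^3 - 36*z^2 - 36*z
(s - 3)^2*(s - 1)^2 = s^4 - 8*s^3 + 22*s^2 - 24*s + 9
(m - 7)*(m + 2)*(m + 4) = m^3 - m^2 - 34*m - 56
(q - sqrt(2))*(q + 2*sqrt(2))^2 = q^3 + 3*sqrt(2)*q^2 - 8*sqrt(2)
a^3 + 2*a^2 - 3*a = a*(a - 1)*(a + 3)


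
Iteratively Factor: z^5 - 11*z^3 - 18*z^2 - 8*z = (z + 2)*(z^4 - 2*z^3 - 7*z^2 - 4*z) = (z + 1)*(z + 2)*(z^3 - 3*z^2 - 4*z) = (z + 1)^2*(z + 2)*(z^2 - 4*z) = (z - 4)*(z + 1)^2*(z + 2)*(z)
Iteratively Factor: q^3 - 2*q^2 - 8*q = (q)*(q^2 - 2*q - 8) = q*(q - 4)*(q + 2)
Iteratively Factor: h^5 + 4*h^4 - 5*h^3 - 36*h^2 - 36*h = (h + 2)*(h^4 + 2*h^3 - 9*h^2 - 18*h) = h*(h + 2)*(h^3 + 2*h^2 - 9*h - 18) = h*(h + 2)*(h + 3)*(h^2 - h - 6) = h*(h - 3)*(h + 2)*(h + 3)*(h + 2)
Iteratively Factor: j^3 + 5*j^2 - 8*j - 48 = (j + 4)*(j^2 + j - 12) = (j + 4)^2*(j - 3)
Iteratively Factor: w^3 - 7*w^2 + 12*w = (w - 3)*(w^2 - 4*w) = w*(w - 3)*(w - 4)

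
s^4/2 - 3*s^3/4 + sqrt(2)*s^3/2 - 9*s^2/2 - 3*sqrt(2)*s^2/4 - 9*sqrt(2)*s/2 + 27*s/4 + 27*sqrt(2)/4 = (s/2 + sqrt(2)/2)*(s - 3)*(s - 3/2)*(s + 3)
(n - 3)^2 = n^2 - 6*n + 9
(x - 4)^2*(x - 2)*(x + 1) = x^4 - 9*x^3 + 22*x^2 - 32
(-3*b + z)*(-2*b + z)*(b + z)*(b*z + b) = 6*b^4*z + 6*b^4 + b^3*z^2 + b^3*z - 4*b^2*z^3 - 4*b^2*z^2 + b*z^4 + b*z^3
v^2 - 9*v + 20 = (v - 5)*(v - 4)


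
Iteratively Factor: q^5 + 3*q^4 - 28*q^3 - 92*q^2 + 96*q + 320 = (q - 5)*(q^4 + 8*q^3 + 12*q^2 - 32*q - 64) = (q - 5)*(q - 2)*(q^3 + 10*q^2 + 32*q + 32) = (q - 5)*(q - 2)*(q + 4)*(q^2 + 6*q + 8) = (q - 5)*(q - 2)*(q + 2)*(q + 4)*(q + 4)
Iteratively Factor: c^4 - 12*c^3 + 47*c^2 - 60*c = (c)*(c^3 - 12*c^2 + 47*c - 60) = c*(c - 3)*(c^2 - 9*c + 20) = c*(c - 5)*(c - 3)*(c - 4)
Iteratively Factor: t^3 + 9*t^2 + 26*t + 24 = (t + 2)*(t^2 + 7*t + 12) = (t + 2)*(t + 3)*(t + 4)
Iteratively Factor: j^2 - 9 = (j + 3)*(j - 3)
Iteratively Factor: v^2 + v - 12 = (v + 4)*(v - 3)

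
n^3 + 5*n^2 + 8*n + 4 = (n + 1)*(n + 2)^2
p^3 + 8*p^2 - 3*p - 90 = (p - 3)*(p + 5)*(p + 6)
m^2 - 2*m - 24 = (m - 6)*(m + 4)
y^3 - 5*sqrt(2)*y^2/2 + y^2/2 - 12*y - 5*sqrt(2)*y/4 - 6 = (y + 1/2)*(y - 4*sqrt(2))*(y + 3*sqrt(2)/2)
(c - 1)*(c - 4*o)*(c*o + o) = c^3*o - 4*c^2*o^2 - c*o + 4*o^2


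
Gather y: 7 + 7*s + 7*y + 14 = 7*s + 7*y + 21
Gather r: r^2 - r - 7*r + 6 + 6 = r^2 - 8*r + 12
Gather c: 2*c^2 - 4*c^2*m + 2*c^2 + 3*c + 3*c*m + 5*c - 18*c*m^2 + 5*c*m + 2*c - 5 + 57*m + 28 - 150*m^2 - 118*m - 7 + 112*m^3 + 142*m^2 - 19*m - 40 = c^2*(4 - 4*m) + c*(-18*m^2 + 8*m + 10) + 112*m^3 - 8*m^2 - 80*m - 24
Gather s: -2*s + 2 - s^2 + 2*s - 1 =1 - s^2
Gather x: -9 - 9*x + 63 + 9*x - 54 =0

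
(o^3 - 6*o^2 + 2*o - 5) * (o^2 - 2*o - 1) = o^5 - 8*o^4 + 13*o^3 - 3*o^2 + 8*o + 5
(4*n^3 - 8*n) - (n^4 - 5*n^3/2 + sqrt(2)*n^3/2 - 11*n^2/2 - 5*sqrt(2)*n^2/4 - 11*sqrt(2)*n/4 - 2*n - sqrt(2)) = -n^4 - sqrt(2)*n^3/2 + 13*n^3/2 + 5*sqrt(2)*n^2/4 + 11*n^2/2 - 6*n + 11*sqrt(2)*n/4 + sqrt(2)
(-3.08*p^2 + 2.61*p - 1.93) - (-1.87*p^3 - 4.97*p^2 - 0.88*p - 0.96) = 1.87*p^3 + 1.89*p^2 + 3.49*p - 0.97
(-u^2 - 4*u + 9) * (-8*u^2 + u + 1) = 8*u^4 + 31*u^3 - 77*u^2 + 5*u + 9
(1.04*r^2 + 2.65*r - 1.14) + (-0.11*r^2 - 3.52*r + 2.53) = 0.93*r^2 - 0.87*r + 1.39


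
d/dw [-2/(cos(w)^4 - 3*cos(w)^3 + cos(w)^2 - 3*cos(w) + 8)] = 2*(-4*cos(w)^3 + 9*cos(w)^2 - 2*cos(w) + 3)*sin(w)/(cos(w)^4 - 3*cos(w)^3 + cos(w)^2 - 3*cos(w) + 8)^2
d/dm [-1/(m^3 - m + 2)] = (3*m^2 - 1)/(m^3 - m + 2)^2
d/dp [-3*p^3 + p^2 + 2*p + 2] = -9*p^2 + 2*p + 2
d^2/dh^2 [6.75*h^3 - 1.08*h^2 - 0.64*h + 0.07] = 40.5*h - 2.16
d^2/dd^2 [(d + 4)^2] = 2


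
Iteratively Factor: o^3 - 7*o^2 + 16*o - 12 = (o - 2)*(o^2 - 5*o + 6) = (o - 3)*(o - 2)*(o - 2)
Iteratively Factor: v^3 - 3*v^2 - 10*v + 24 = (v + 3)*(v^2 - 6*v + 8) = (v - 2)*(v + 3)*(v - 4)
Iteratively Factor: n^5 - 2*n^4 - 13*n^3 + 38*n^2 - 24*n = (n + 4)*(n^4 - 6*n^3 + 11*n^2 - 6*n) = (n - 2)*(n + 4)*(n^3 - 4*n^2 + 3*n) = (n - 3)*(n - 2)*(n + 4)*(n^2 - n) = (n - 3)*(n - 2)*(n - 1)*(n + 4)*(n)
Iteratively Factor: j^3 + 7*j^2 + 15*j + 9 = (j + 3)*(j^2 + 4*j + 3) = (j + 3)^2*(j + 1)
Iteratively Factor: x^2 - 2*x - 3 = (x - 3)*(x + 1)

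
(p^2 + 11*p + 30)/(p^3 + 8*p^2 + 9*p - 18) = (p + 5)/(p^2 + 2*p - 3)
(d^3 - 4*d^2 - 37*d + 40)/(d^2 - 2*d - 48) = (d^2 + 4*d - 5)/(d + 6)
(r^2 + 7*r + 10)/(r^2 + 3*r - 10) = (r + 2)/(r - 2)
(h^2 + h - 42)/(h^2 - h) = (h^2 + h - 42)/(h*(h - 1))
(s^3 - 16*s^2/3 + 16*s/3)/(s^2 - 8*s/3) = (3*s^2 - 16*s + 16)/(3*s - 8)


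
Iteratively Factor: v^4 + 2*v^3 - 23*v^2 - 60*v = (v + 4)*(v^3 - 2*v^2 - 15*v) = v*(v + 4)*(v^2 - 2*v - 15) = v*(v - 5)*(v + 4)*(v + 3)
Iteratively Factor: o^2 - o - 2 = (o - 2)*(o + 1)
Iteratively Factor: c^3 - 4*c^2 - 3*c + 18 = (c - 3)*(c^2 - c - 6) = (c - 3)*(c + 2)*(c - 3)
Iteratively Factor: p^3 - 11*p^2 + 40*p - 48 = (p - 4)*(p^2 - 7*p + 12) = (p - 4)*(p - 3)*(p - 4)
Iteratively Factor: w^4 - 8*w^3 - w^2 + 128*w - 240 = (w + 4)*(w^3 - 12*w^2 + 47*w - 60) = (w - 4)*(w + 4)*(w^2 - 8*w + 15) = (w - 4)*(w - 3)*(w + 4)*(w - 5)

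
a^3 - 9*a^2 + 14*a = a*(a - 7)*(a - 2)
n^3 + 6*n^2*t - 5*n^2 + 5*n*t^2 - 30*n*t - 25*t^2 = (n - 5)*(n + t)*(n + 5*t)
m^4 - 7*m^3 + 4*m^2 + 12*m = m*(m - 6)*(m - 2)*(m + 1)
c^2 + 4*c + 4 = (c + 2)^2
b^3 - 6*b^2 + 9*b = b*(b - 3)^2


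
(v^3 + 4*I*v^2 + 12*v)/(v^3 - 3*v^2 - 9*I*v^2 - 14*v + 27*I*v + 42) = v*(v + 6*I)/(v^2 - v*(3 + 7*I) + 21*I)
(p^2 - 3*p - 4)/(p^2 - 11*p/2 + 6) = 2*(p + 1)/(2*p - 3)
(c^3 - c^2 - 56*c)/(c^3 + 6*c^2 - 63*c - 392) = c/(c + 7)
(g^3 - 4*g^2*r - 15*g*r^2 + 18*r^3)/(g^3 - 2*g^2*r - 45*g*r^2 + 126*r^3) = (-g^2 - 2*g*r + 3*r^2)/(-g^2 - 4*g*r + 21*r^2)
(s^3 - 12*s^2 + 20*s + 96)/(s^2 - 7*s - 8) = (s^2 - 4*s - 12)/(s + 1)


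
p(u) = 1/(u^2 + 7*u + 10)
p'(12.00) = 0.00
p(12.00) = 0.00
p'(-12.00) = 0.00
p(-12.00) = 0.01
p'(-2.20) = -8.29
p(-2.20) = -1.79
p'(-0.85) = -0.23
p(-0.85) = 0.21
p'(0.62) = -0.04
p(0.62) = 0.07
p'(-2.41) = -1.93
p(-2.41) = -0.94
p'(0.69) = -0.04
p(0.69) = 0.07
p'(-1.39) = -0.87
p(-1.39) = 0.45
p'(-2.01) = -3333.30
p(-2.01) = -33.44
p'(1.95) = -0.01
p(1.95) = 0.04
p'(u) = (-2*u - 7)/(u^2 + 7*u + 10)^2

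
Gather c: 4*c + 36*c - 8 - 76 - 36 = 40*c - 120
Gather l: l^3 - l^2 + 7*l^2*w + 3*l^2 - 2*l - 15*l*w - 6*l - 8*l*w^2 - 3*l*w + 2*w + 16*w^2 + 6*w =l^3 + l^2*(7*w + 2) + l*(-8*w^2 - 18*w - 8) + 16*w^2 + 8*w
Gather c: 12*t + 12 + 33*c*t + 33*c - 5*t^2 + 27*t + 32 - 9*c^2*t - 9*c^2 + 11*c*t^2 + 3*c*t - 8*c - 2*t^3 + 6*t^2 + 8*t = c^2*(-9*t - 9) + c*(11*t^2 + 36*t + 25) - 2*t^3 + t^2 + 47*t + 44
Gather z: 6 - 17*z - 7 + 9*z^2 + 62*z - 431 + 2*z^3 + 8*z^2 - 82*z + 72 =2*z^3 + 17*z^2 - 37*z - 360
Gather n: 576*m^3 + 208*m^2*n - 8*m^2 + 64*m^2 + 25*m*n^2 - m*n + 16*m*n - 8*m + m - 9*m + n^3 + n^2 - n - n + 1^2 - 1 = 576*m^3 + 56*m^2 - 16*m + n^3 + n^2*(25*m + 1) + n*(208*m^2 + 15*m - 2)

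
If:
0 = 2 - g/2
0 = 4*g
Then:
No Solution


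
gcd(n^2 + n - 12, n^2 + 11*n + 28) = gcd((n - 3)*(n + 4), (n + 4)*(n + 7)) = n + 4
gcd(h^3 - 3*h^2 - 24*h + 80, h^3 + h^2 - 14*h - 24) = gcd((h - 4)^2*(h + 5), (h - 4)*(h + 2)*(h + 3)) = h - 4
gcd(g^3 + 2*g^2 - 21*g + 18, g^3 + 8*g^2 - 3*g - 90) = g^2 + 3*g - 18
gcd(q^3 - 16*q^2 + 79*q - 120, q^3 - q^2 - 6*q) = q - 3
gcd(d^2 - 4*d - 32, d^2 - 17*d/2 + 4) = d - 8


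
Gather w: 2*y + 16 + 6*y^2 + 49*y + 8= 6*y^2 + 51*y + 24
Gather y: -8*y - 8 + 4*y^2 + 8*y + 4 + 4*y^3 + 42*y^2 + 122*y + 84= 4*y^3 + 46*y^2 + 122*y + 80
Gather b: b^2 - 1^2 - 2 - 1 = b^2 - 4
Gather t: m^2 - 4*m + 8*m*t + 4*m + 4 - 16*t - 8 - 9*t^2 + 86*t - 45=m^2 - 9*t^2 + t*(8*m + 70) - 49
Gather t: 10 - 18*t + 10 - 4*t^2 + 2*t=-4*t^2 - 16*t + 20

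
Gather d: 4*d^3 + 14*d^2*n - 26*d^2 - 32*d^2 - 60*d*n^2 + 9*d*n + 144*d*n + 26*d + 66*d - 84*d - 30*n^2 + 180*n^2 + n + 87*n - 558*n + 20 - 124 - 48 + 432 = 4*d^3 + d^2*(14*n - 58) + d*(-60*n^2 + 153*n + 8) + 150*n^2 - 470*n + 280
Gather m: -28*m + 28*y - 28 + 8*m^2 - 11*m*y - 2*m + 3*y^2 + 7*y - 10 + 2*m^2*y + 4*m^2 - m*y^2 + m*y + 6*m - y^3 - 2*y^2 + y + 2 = m^2*(2*y + 12) + m*(-y^2 - 10*y - 24) - y^3 + y^2 + 36*y - 36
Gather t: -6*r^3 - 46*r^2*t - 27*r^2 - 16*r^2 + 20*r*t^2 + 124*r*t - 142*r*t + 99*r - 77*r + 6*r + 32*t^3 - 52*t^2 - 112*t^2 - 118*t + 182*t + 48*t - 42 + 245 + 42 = -6*r^3 - 43*r^2 + 28*r + 32*t^3 + t^2*(20*r - 164) + t*(-46*r^2 - 18*r + 112) + 245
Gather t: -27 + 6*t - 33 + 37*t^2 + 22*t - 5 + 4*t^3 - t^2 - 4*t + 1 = 4*t^3 + 36*t^2 + 24*t - 64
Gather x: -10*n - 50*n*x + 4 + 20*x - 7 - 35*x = -10*n + x*(-50*n - 15) - 3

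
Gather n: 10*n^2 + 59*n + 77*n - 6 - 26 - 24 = 10*n^2 + 136*n - 56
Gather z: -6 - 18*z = -18*z - 6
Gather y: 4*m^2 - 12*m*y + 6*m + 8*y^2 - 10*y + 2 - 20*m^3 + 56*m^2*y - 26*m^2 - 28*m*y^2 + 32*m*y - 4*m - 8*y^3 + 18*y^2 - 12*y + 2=-20*m^3 - 22*m^2 + 2*m - 8*y^3 + y^2*(26 - 28*m) + y*(56*m^2 + 20*m - 22) + 4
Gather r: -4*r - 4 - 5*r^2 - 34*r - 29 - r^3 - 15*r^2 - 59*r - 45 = -r^3 - 20*r^2 - 97*r - 78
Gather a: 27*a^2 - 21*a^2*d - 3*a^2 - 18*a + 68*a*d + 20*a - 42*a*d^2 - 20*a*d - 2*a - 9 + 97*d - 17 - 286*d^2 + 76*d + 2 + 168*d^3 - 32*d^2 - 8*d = a^2*(24 - 21*d) + a*(-42*d^2 + 48*d) + 168*d^3 - 318*d^2 + 165*d - 24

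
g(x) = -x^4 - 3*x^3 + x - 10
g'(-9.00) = 2188.00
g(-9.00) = -4393.00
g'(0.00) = 1.00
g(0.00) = -10.00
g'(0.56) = -2.52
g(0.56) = -10.07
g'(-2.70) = 14.12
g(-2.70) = -6.80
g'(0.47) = -1.40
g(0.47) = -9.89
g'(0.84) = -7.72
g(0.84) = -11.44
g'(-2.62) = 11.16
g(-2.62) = -5.79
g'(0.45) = -1.19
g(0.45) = -9.86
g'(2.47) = -114.18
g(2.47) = -89.96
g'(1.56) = -36.09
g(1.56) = -25.75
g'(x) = -4*x^3 - 9*x^2 + 1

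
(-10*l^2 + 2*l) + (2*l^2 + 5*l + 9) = -8*l^2 + 7*l + 9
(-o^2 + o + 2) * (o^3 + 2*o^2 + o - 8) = -o^5 - o^4 + 3*o^3 + 13*o^2 - 6*o - 16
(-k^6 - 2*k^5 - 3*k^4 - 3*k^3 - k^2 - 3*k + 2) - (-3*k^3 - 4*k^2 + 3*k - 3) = -k^6 - 2*k^5 - 3*k^4 + 3*k^2 - 6*k + 5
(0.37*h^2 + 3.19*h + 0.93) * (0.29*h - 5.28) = 0.1073*h^3 - 1.0285*h^2 - 16.5735*h - 4.9104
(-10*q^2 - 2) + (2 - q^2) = -11*q^2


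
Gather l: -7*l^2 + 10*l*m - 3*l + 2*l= -7*l^2 + l*(10*m - 1)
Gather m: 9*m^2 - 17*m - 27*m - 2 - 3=9*m^2 - 44*m - 5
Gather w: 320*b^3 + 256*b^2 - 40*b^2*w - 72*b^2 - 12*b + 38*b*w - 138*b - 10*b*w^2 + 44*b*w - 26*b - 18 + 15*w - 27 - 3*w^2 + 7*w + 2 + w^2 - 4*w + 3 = 320*b^3 + 184*b^2 - 176*b + w^2*(-10*b - 2) + w*(-40*b^2 + 82*b + 18) - 40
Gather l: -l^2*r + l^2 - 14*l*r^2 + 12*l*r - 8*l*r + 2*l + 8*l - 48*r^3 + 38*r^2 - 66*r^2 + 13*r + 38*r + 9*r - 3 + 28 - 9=l^2*(1 - r) + l*(-14*r^2 + 4*r + 10) - 48*r^3 - 28*r^2 + 60*r + 16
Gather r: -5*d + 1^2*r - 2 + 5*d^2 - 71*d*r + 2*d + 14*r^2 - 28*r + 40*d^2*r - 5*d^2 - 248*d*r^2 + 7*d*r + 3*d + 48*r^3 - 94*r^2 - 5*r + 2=48*r^3 + r^2*(-248*d - 80) + r*(40*d^2 - 64*d - 32)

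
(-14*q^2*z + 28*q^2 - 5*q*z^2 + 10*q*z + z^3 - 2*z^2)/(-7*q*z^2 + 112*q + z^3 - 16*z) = (2*q*z - 4*q + z^2 - 2*z)/(z^2 - 16)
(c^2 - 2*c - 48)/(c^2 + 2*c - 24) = (c - 8)/(c - 4)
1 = 1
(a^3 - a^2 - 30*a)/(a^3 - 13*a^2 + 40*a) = (a^2 - a - 30)/(a^2 - 13*a + 40)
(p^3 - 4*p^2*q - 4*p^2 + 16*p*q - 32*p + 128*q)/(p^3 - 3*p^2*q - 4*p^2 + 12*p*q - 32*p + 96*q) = (p - 4*q)/(p - 3*q)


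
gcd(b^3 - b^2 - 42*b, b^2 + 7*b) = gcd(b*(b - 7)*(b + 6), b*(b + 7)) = b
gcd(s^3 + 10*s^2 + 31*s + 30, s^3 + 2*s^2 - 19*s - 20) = s + 5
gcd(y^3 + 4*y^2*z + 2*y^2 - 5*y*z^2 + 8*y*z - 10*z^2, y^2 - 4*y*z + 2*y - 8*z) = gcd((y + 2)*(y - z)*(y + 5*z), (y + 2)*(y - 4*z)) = y + 2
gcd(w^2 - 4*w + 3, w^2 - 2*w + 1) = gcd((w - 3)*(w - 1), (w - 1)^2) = w - 1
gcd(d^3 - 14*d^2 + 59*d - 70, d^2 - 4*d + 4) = d - 2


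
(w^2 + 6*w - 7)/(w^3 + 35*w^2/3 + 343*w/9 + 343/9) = 9*(w - 1)/(9*w^2 + 42*w + 49)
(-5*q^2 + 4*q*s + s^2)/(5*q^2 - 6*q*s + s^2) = (-5*q - s)/(5*q - s)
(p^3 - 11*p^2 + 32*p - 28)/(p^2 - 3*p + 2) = (p^2 - 9*p + 14)/(p - 1)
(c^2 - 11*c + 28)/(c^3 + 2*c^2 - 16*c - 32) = (c - 7)/(c^2 + 6*c + 8)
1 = 1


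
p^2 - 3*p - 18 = (p - 6)*(p + 3)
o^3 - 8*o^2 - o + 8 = (o - 8)*(o - 1)*(o + 1)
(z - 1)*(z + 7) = z^2 + 6*z - 7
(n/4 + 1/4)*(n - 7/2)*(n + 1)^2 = n^4/4 - n^3/8 - 15*n^2/8 - 19*n/8 - 7/8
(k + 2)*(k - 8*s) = k^2 - 8*k*s + 2*k - 16*s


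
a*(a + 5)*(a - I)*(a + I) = a^4 + 5*a^3 + a^2 + 5*a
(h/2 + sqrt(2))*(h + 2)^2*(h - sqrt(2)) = h^4/2 + sqrt(2)*h^3/2 + 2*h^3 + 2*sqrt(2)*h^2 - 8*h + 2*sqrt(2)*h - 8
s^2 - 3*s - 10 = (s - 5)*(s + 2)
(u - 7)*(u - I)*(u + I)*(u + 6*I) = u^4 - 7*u^3 + 6*I*u^3 + u^2 - 42*I*u^2 - 7*u + 6*I*u - 42*I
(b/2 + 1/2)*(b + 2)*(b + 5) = b^3/2 + 4*b^2 + 17*b/2 + 5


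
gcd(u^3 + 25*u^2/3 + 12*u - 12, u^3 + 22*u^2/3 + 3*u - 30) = u^2 + 9*u + 18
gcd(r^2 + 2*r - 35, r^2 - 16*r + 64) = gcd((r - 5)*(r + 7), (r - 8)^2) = 1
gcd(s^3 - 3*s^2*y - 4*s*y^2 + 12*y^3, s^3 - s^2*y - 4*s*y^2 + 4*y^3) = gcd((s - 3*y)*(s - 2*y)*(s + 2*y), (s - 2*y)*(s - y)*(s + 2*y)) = -s^2 + 4*y^2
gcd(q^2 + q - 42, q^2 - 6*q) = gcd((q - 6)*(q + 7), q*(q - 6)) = q - 6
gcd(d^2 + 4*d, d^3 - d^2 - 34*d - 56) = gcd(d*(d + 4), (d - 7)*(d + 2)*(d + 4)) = d + 4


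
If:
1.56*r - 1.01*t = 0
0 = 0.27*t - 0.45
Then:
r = 1.08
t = 1.67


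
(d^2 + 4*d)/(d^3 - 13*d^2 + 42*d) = (d + 4)/(d^2 - 13*d + 42)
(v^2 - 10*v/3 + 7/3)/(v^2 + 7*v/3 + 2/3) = (3*v^2 - 10*v + 7)/(3*v^2 + 7*v + 2)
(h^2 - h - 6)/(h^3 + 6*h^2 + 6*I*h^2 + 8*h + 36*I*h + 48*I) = (h - 3)/(h^2 + h*(4 + 6*I) + 24*I)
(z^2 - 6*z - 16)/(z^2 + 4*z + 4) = (z - 8)/(z + 2)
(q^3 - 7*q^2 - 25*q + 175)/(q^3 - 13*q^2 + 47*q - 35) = (q + 5)/(q - 1)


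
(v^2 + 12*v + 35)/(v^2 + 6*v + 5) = (v + 7)/(v + 1)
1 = 1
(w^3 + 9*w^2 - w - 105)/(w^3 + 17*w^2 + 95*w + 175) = (w - 3)/(w + 5)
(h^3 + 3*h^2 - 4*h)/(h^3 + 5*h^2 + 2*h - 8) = h/(h + 2)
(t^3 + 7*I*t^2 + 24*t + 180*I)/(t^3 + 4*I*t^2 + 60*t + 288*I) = (t - 5*I)/(t - 8*I)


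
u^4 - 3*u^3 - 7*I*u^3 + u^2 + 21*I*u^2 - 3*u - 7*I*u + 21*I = (u - 3)*(u - 7*I)*(u - I)*(u + I)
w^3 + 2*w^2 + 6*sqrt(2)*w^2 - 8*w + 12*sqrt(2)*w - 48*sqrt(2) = (w - 2)*(w + 4)*(w + 6*sqrt(2))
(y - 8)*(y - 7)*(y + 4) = y^3 - 11*y^2 - 4*y + 224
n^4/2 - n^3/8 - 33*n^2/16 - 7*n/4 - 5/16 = (n/2 + 1/2)*(n - 5/2)*(n + 1/4)*(n + 1)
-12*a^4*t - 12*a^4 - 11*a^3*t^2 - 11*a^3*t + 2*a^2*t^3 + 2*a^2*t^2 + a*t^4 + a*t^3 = (-3*a + t)*(a + t)*(4*a + t)*(a*t + a)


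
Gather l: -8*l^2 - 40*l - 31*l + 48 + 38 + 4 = -8*l^2 - 71*l + 90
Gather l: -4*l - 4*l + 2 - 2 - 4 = -8*l - 4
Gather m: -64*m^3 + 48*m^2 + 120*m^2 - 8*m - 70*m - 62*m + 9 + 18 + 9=-64*m^3 + 168*m^2 - 140*m + 36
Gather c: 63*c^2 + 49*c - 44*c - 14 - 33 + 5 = 63*c^2 + 5*c - 42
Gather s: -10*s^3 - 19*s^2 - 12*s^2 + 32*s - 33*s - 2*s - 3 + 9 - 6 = -10*s^3 - 31*s^2 - 3*s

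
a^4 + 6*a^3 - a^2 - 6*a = a*(a - 1)*(a + 1)*(a + 6)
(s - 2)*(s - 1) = s^2 - 3*s + 2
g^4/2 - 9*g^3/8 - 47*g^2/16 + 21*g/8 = g*(g/2 + 1)*(g - 7/2)*(g - 3/4)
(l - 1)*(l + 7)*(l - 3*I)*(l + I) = l^4 + 6*l^3 - 2*I*l^3 - 4*l^2 - 12*I*l^2 + 18*l + 14*I*l - 21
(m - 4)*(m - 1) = m^2 - 5*m + 4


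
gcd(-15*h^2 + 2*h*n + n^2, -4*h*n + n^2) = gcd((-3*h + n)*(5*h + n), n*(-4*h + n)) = 1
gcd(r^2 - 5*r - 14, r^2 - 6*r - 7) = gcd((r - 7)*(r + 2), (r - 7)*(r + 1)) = r - 7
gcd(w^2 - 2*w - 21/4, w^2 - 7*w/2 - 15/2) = w + 3/2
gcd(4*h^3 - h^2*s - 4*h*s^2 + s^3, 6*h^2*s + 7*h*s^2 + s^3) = h + s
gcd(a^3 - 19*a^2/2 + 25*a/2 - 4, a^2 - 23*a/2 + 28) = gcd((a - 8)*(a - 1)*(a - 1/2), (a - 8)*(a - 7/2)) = a - 8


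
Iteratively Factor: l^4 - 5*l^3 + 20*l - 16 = (l - 2)*(l^3 - 3*l^2 - 6*l + 8) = (l - 2)*(l - 1)*(l^2 - 2*l - 8) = (l - 4)*(l - 2)*(l - 1)*(l + 2)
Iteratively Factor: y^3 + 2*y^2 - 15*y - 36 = (y - 4)*(y^2 + 6*y + 9) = (y - 4)*(y + 3)*(y + 3)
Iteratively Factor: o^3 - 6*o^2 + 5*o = (o)*(o^2 - 6*o + 5) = o*(o - 5)*(o - 1)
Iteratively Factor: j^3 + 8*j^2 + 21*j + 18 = (j + 2)*(j^2 + 6*j + 9) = (j + 2)*(j + 3)*(j + 3)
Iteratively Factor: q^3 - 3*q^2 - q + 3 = (q - 3)*(q^2 - 1) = (q - 3)*(q - 1)*(q + 1)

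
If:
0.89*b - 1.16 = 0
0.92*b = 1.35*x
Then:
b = 1.30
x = 0.89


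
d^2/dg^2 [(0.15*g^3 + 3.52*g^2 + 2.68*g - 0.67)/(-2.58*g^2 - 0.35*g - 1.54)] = (-8.88178419700125e-16*g^5 + 2.8421709430404e-14*g^4 - 28.165974*g^3 + 110.187612*g^2 + 65.384676*g - 18.966962)/(17.173512*g^6 + 6.98922*g^5 + 31.700718*g^4 + 8.386595*g^3 + 18.922134*g^2 + 2.49018*g + 3.652264)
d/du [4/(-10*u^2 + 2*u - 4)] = 2*(10*u - 1)/(5*u^2 - u + 2)^2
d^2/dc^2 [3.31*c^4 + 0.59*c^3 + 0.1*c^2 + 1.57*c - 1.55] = 39.72*c^2 + 3.54*c + 0.2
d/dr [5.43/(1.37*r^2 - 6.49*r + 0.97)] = (35.2407 - 14.8782*r)/(1.37*r^2 - 6.49*r + 0.97)^2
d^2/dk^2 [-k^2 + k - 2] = -2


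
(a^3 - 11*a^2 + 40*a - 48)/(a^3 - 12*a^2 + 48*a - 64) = (a - 3)/(a - 4)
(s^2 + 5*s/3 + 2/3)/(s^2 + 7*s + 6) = (s + 2/3)/(s + 6)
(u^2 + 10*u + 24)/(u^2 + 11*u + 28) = (u + 6)/(u + 7)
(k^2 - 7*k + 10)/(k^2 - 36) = (k^2 - 7*k + 10)/(k^2 - 36)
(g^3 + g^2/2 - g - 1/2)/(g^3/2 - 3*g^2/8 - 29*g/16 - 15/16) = 8*(2*g^2 - g - 1)/(8*g^2 - 14*g - 15)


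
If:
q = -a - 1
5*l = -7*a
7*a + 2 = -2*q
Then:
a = 0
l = 0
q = -1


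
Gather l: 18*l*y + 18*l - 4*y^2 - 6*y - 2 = l*(18*y + 18) - 4*y^2 - 6*y - 2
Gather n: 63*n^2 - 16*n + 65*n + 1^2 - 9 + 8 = 63*n^2 + 49*n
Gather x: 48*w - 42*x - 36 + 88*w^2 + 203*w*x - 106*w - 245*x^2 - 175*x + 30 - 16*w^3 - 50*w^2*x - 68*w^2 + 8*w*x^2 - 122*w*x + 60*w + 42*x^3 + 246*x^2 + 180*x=-16*w^3 + 20*w^2 + 2*w + 42*x^3 + x^2*(8*w + 1) + x*(-50*w^2 + 81*w - 37) - 6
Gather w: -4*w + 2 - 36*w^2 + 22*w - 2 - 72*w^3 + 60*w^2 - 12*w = -72*w^3 + 24*w^2 + 6*w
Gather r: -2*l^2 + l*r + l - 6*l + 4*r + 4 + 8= -2*l^2 - 5*l + r*(l + 4) + 12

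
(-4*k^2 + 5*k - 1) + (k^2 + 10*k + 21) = -3*k^2 + 15*k + 20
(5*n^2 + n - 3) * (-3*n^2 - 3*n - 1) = -15*n^4 - 18*n^3 + n^2 + 8*n + 3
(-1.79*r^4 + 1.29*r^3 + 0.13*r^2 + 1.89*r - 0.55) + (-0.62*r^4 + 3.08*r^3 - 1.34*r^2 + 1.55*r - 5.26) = -2.41*r^4 + 4.37*r^3 - 1.21*r^2 + 3.44*r - 5.81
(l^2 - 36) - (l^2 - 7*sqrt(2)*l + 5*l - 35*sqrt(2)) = -5*l + 7*sqrt(2)*l - 36 + 35*sqrt(2)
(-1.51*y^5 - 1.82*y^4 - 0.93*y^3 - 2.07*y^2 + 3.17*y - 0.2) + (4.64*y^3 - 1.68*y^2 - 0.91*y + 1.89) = -1.51*y^5 - 1.82*y^4 + 3.71*y^3 - 3.75*y^2 + 2.26*y + 1.69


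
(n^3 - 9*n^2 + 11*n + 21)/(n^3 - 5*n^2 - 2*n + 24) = (n^2 - 6*n - 7)/(n^2 - 2*n - 8)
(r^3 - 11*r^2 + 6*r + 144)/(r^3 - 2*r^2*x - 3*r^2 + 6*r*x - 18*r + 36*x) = (8 - r)/(-r + 2*x)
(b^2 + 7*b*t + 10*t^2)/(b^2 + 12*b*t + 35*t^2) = (b + 2*t)/(b + 7*t)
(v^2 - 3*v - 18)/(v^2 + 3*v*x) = (v^2 - 3*v - 18)/(v*(v + 3*x))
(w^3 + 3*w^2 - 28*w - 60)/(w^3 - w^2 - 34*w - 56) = (w^2 + w - 30)/(w^2 - 3*w - 28)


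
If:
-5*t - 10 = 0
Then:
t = -2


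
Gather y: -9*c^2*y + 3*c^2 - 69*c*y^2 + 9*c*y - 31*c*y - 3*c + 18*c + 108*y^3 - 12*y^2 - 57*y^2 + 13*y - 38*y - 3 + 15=3*c^2 + 15*c + 108*y^3 + y^2*(-69*c - 69) + y*(-9*c^2 - 22*c - 25) + 12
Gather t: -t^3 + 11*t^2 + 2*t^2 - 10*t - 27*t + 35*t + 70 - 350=-t^3 + 13*t^2 - 2*t - 280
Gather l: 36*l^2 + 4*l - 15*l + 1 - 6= 36*l^2 - 11*l - 5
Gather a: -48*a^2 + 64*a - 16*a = -48*a^2 + 48*a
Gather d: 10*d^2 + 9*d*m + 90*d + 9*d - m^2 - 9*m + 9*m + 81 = 10*d^2 + d*(9*m + 99) - m^2 + 81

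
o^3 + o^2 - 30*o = o*(o - 5)*(o + 6)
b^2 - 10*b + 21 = (b - 7)*(b - 3)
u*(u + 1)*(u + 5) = u^3 + 6*u^2 + 5*u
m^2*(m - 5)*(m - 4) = m^4 - 9*m^3 + 20*m^2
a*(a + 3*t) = a^2 + 3*a*t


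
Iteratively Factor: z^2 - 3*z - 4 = (z - 4)*(z + 1)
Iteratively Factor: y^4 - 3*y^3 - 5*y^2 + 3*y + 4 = (y + 1)*(y^3 - 4*y^2 - y + 4) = (y + 1)^2*(y^2 - 5*y + 4) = (y - 4)*(y + 1)^2*(y - 1)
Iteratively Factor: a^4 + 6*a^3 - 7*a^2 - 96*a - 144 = (a + 3)*(a^3 + 3*a^2 - 16*a - 48) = (a + 3)^2*(a^2 - 16) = (a - 4)*(a + 3)^2*(a + 4)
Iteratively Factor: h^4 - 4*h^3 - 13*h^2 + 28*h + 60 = (h + 2)*(h^3 - 6*h^2 - h + 30) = (h + 2)^2*(h^2 - 8*h + 15) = (h - 5)*(h + 2)^2*(h - 3)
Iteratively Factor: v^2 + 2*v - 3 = (v + 3)*(v - 1)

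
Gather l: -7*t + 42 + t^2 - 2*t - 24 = t^2 - 9*t + 18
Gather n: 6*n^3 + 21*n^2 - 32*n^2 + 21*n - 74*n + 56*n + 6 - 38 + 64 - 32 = 6*n^3 - 11*n^2 + 3*n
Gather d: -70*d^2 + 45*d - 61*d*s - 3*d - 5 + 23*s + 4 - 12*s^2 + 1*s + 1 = -70*d^2 + d*(42 - 61*s) - 12*s^2 + 24*s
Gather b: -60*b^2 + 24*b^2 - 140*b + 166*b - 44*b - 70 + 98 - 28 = -36*b^2 - 18*b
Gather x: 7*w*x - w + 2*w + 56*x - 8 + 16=w + x*(7*w + 56) + 8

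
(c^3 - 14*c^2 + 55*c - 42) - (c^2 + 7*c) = c^3 - 15*c^2 + 48*c - 42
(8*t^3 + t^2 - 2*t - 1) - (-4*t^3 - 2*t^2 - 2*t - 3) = 12*t^3 + 3*t^2 + 2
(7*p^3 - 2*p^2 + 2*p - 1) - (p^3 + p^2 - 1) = 6*p^3 - 3*p^2 + 2*p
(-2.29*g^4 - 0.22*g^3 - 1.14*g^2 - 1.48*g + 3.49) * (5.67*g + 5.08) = -12.9843*g^5 - 12.8806*g^4 - 7.5814*g^3 - 14.1828*g^2 + 12.2699*g + 17.7292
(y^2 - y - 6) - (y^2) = -y - 6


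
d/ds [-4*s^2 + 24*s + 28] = 24 - 8*s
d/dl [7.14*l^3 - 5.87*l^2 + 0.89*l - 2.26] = 21.42*l^2 - 11.74*l + 0.89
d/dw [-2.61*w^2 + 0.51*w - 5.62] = 0.51 - 5.22*w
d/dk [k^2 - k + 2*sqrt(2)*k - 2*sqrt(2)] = 2*k - 1 + 2*sqrt(2)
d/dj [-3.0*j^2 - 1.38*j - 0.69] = -6.0*j - 1.38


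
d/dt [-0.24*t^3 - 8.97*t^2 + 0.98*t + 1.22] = -0.72*t^2 - 17.94*t + 0.98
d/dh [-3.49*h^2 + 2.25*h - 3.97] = 2.25 - 6.98*h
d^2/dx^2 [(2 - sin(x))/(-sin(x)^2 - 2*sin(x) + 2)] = (-sin(x)^5 + 10*sin(x)^4 + 2*sin(x)^3 + 8*sin(x)^2 - 8*sin(x) - 16)/(sin(x)^2 + 2*sin(x) - 2)^3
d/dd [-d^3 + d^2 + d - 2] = -3*d^2 + 2*d + 1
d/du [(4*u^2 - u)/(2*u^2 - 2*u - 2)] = (-3*u^2 - 8*u + 1)/(2*(u^4 - 2*u^3 - u^2 + 2*u + 1))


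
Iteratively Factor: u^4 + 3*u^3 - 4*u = (u + 2)*(u^3 + u^2 - 2*u) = (u + 2)^2*(u^2 - u) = u*(u + 2)^2*(u - 1)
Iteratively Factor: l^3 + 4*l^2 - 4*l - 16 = (l - 2)*(l^2 + 6*l + 8) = (l - 2)*(l + 4)*(l + 2)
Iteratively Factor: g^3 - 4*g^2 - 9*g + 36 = (g - 3)*(g^2 - g - 12) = (g - 3)*(g + 3)*(g - 4)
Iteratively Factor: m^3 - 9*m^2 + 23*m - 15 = (m - 1)*(m^2 - 8*m + 15) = (m - 5)*(m - 1)*(m - 3)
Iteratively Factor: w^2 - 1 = (w - 1)*(w + 1)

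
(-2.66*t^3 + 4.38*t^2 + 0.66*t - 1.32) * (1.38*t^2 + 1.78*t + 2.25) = -3.6708*t^5 + 1.3096*t^4 + 2.7222*t^3 + 9.2082*t^2 - 0.8646*t - 2.97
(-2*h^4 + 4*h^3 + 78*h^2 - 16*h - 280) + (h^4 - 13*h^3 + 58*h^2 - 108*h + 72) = -h^4 - 9*h^3 + 136*h^2 - 124*h - 208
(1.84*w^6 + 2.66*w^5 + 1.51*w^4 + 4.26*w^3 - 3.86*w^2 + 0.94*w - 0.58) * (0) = 0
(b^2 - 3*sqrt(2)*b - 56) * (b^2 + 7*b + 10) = b^4 - 3*sqrt(2)*b^3 + 7*b^3 - 46*b^2 - 21*sqrt(2)*b^2 - 392*b - 30*sqrt(2)*b - 560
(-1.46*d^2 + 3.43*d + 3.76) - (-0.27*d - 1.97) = -1.46*d^2 + 3.7*d + 5.73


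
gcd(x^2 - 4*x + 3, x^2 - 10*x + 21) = x - 3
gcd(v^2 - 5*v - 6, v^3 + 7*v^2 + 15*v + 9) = v + 1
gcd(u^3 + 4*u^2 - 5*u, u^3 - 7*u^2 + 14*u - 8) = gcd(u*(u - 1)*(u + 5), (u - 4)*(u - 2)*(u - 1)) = u - 1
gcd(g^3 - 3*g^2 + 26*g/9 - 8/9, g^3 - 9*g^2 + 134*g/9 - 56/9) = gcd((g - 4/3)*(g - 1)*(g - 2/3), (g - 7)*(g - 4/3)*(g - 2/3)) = g^2 - 2*g + 8/9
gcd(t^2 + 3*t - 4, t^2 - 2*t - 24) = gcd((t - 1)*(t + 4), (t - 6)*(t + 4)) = t + 4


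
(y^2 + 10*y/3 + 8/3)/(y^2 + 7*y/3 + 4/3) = (y + 2)/(y + 1)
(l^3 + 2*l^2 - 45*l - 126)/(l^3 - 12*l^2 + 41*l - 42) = (l^2 + 9*l + 18)/(l^2 - 5*l + 6)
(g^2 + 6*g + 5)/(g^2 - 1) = (g + 5)/(g - 1)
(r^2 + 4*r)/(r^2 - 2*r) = (r + 4)/(r - 2)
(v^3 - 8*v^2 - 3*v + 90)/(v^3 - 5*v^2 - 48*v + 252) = (v^2 - 2*v - 15)/(v^2 + v - 42)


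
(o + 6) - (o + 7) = -1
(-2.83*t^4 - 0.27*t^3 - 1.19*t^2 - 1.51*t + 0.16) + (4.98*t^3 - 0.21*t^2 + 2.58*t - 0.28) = -2.83*t^4 + 4.71*t^3 - 1.4*t^2 + 1.07*t - 0.12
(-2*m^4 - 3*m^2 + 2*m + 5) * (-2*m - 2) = 4*m^5 + 4*m^4 + 6*m^3 + 2*m^2 - 14*m - 10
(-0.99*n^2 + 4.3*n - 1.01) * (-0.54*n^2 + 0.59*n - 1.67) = 0.5346*n^4 - 2.9061*n^3 + 4.7357*n^2 - 7.7769*n + 1.6867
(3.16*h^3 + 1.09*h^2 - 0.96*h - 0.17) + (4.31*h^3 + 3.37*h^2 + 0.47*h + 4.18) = 7.47*h^3 + 4.46*h^2 - 0.49*h + 4.01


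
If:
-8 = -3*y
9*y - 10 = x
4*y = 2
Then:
No Solution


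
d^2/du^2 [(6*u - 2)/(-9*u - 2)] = 540/(9*u + 2)^3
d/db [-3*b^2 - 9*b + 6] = -6*b - 9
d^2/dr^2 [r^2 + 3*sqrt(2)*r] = 2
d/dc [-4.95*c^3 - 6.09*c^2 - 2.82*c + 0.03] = -14.85*c^2 - 12.18*c - 2.82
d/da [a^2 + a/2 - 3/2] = 2*a + 1/2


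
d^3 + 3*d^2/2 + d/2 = d*(d + 1/2)*(d + 1)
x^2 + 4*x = x*(x + 4)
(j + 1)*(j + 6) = j^2 + 7*j + 6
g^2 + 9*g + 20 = (g + 4)*(g + 5)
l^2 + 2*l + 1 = (l + 1)^2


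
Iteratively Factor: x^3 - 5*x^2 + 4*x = (x)*(x^2 - 5*x + 4) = x*(x - 1)*(x - 4)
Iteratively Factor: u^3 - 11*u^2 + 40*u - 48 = (u - 4)*(u^2 - 7*u + 12) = (u - 4)^2*(u - 3)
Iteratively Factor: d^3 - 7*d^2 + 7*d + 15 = (d - 5)*(d^2 - 2*d - 3) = (d - 5)*(d + 1)*(d - 3)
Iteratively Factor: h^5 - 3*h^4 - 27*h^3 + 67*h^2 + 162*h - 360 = (h - 3)*(h^4 - 27*h^2 - 14*h + 120) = (h - 3)*(h - 2)*(h^3 + 2*h^2 - 23*h - 60) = (h - 3)*(h - 2)*(h + 4)*(h^2 - 2*h - 15) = (h - 5)*(h - 3)*(h - 2)*(h + 4)*(h + 3)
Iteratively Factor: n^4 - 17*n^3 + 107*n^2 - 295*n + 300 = (n - 4)*(n^3 - 13*n^2 + 55*n - 75) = (n - 5)*(n - 4)*(n^2 - 8*n + 15) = (n - 5)*(n - 4)*(n - 3)*(n - 5)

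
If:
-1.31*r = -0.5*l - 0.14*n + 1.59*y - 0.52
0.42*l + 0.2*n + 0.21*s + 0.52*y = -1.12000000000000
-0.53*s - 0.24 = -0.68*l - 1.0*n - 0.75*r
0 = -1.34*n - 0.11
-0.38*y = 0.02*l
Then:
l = -1.37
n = -0.08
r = -0.22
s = -2.69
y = 0.07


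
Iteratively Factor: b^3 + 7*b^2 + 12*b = (b)*(b^2 + 7*b + 12) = b*(b + 4)*(b + 3)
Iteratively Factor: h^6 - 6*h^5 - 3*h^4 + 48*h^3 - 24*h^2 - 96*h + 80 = (h + 2)*(h^5 - 8*h^4 + 13*h^3 + 22*h^2 - 68*h + 40) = (h - 2)*(h + 2)*(h^4 - 6*h^3 + h^2 + 24*h - 20) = (h - 5)*(h - 2)*(h + 2)*(h^3 - h^2 - 4*h + 4) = (h - 5)*(h - 2)*(h - 1)*(h + 2)*(h^2 - 4) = (h - 5)*(h - 2)^2*(h - 1)*(h + 2)*(h + 2)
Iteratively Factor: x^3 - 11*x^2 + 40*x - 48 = (x - 4)*(x^2 - 7*x + 12) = (x - 4)*(x - 3)*(x - 4)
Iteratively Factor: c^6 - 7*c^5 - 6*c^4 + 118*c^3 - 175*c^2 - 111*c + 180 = (c - 1)*(c^5 - 6*c^4 - 12*c^3 + 106*c^2 - 69*c - 180) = (c - 1)*(c + 1)*(c^4 - 7*c^3 - 5*c^2 + 111*c - 180) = (c - 1)*(c + 1)*(c + 4)*(c^3 - 11*c^2 + 39*c - 45) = (c - 3)*(c - 1)*(c + 1)*(c + 4)*(c^2 - 8*c + 15) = (c - 3)^2*(c - 1)*(c + 1)*(c + 4)*(c - 5)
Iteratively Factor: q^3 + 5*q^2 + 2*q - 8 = (q + 4)*(q^2 + q - 2) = (q - 1)*(q + 4)*(q + 2)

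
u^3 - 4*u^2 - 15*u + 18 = (u - 6)*(u - 1)*(u + 3)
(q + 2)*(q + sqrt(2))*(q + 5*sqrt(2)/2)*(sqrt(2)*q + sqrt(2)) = sqrt(2)*q^4 + 3*sqrt(2)*q^3 + 7*q^3 + 7*sqrt(2)*q^2 + 21*q^2 + 14*q + 15*sqrt(2)*q + 10*sqrt(2)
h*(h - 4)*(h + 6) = h^3 + 2*h^2 - 24*h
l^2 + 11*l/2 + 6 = (l + 3/2)*(l + 4)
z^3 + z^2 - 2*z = z*(z - 1)*(z + 2)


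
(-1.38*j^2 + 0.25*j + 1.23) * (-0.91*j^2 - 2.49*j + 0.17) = 1.2558*j^4 + 3.2087*j^3 - 1.9764*j^2 - 3.0202*j + 0.2091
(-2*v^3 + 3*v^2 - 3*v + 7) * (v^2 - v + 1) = -2*v^5 + 5*v^4 - 8*v^3 + 13*v^2 - 10*v + 7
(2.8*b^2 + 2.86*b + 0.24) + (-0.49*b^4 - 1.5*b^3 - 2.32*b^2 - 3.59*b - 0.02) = -0.49*b^4 - 1.5*b^3 + 0.48*b^2 - 0.73*b + 0.22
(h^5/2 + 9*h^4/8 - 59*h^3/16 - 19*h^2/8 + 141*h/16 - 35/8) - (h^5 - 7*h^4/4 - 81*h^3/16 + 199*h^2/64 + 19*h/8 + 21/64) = -h^5/2 + 23*h^4/8 + 11*h^3/8 - 351*h^2/64 + 103*h/16 - 301/64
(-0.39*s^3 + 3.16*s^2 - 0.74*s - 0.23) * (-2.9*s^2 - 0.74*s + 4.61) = 1.131*s^5 - 8.8754*s^4 - 1.9903*s^3 + 15.7822*s^2 - 3.2412*s - 1.0603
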